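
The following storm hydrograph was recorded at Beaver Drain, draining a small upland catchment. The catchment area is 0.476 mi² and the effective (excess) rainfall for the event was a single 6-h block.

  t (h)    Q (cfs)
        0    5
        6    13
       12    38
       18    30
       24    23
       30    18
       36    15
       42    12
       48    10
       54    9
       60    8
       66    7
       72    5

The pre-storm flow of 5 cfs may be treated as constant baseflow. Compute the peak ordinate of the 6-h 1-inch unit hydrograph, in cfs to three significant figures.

U_p ≈ 13.2 cfs

Direct runoff: 0.0, 8.0, 33.0, 25.0, 18.0, 13.0, 10.0, 7.0, 5.0, 4.0, 3.0, 2.0, 0.0 cfs; ΣQ_DR = 128.0 cfs, peak = 33.0 cfs.
Runoff depth d = ΣQ_DR·Δt / A = 128.0 × 21600 / (0.476 mi²) = 2.500 in.
The 1-inch UH is the DRH scaled by (1 in)/d, so U_p = 33.0 × 1/2.500 = 13.2 cfs.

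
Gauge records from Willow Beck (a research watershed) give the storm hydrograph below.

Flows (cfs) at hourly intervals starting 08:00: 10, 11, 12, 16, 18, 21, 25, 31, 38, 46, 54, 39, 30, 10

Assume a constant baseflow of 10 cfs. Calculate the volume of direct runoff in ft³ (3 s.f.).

Direct-runoff ordinates (Q − Q_b): 0.0, 1.0, 2.0, 6.0, 8.0, 11.0, 15.0, 21.0, 28.0, 36.0, 44.0, 29.0, 20.0, 0.0 cfs.
ΣQ_DR = 221.0 cfs.
With Δt = 1 h = 3600 s, V = ΣQ_DR · Δt = 221.0 × 3600 = 7.96 × 10^5 ft³.

V ≈ 7.96 × 10^5 ft³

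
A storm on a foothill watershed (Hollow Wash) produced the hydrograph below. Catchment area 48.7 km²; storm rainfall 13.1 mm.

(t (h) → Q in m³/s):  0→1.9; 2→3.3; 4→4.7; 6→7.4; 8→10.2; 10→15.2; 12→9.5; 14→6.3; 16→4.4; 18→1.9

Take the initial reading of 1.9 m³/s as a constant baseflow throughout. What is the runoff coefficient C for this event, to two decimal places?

ΣQ_DR = 45.80 m³/s; V = ΣQ_DR·Δt = 3.298 × 10^5 m³.
Runoff depth d = V / A = 6.771 mm.
C = d / P = 6.771 / 13.1 = 0.52.

C ≈ 0.52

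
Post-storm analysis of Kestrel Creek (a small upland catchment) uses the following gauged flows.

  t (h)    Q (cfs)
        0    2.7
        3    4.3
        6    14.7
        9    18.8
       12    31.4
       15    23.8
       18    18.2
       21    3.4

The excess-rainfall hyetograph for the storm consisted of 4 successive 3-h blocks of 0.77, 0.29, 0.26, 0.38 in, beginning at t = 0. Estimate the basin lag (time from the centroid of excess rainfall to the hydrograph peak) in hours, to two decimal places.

t_L ≈ 7.06 h

Centroid of excess rainfall: t_c = Σ P_i·t̄_i / ΣP_i = 4.9412 h (block centres at 1.5, 4.5, 7.5, 10.5 h).
Hydrograph peak occurs at t = 12 h, so basin lag t_L = 12 − 4.9412 = 7.06 h.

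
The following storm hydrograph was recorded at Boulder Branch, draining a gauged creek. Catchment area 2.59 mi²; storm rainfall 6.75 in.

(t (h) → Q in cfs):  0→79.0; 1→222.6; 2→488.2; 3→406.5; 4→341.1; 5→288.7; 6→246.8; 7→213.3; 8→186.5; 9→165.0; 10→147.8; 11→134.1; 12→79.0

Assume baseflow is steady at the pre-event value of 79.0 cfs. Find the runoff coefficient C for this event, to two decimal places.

C ≈ 0.17

ΣQ_DR = 1972 cfs; V = ΣQ_DR·Δt = 7.098 × 10^6 ft³.
Runoff depth d = V / A = 1.180 in.
C = d / P = 1.180 / 6.75 = 0.17.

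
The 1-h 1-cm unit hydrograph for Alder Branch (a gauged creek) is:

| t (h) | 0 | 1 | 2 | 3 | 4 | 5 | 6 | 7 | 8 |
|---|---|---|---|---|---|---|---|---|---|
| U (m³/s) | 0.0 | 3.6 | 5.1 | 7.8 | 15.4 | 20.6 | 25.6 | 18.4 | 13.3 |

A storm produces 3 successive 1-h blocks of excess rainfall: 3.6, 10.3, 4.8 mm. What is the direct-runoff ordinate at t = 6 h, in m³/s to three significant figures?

By discrete convolution, Q_j = Σ (P_i / 10 mm) · U_{j−i}.
At t = 6 h (j=6): Q = (3.6/10)·25.6 + (10.3/10)·20.6 + (4.8/10)·15.4 = 37.8 m³/s.

Q ≈ 37.8 m³/s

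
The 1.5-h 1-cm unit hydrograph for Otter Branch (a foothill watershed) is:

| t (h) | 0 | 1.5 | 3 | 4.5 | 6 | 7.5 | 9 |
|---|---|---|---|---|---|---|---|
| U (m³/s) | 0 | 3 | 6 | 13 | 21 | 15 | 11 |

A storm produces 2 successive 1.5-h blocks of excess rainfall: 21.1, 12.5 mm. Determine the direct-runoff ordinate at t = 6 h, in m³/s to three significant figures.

By discrete convolution, Q_j = Σ (P_i / 10 mm) · U_{j−i}.
At t = 6 h (j=4): Q = (21.1/10)·21 + (12.5/10)·13 = 60.6 m³/s.

Q ≈ 60.6 m³/s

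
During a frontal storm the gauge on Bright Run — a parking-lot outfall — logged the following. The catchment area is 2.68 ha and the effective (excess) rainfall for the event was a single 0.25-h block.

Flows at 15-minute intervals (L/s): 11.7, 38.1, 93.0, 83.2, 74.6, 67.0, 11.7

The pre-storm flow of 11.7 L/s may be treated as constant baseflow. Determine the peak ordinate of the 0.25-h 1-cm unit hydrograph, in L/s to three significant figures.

Direct runoff: 0.0, 26.4, 81.3, 71.5, 62.9, 55.3, 0.0 L/s; ΣQ_DR = 297.4 L/s, peak = 81.3 L/s.
Runoff depth d = ΣQ_DR·Δt / A = 297.4 × 900 / (2.68 ha) = 9.987 mm.
The 1-cm UH is the DRH scaled by (10 mm)/d, so U_p = 81.3 × 10/9.987 = 81.4 L/s.

U_p ≈ 81.4 L/s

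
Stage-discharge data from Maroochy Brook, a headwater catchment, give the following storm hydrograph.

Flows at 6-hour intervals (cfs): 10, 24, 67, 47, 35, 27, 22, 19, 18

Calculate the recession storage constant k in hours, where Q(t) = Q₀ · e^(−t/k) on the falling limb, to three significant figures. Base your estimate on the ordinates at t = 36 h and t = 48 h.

k ≈ 59.8 h

On the falling limb, Q drops from 22 to 18 cfs between t = 36 h and t = 48 h (Δt = 12 h).
k = −Δt / ln(Q₂/Q₁) = −12 / ln(18/22) = 59.8 h.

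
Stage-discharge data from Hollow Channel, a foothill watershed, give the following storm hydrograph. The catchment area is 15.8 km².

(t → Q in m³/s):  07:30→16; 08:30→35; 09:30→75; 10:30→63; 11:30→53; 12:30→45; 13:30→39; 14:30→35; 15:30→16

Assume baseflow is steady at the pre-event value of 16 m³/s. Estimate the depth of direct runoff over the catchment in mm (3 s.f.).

Direct runoff: 0.0, 19.0, 59.0, 47.0, 37.0, 29.0, 23.0, 19.0, 0.0 m³/s; ΣQ_DR = 233.0 m³/s.
V = ΣQ_DR · Δt = 233.0 × 3600 s = 8.388 × 10^5 m³.
Over A = 15.8 km², depth = V / A = 53.1 mm.

d ≈ 53.1 mm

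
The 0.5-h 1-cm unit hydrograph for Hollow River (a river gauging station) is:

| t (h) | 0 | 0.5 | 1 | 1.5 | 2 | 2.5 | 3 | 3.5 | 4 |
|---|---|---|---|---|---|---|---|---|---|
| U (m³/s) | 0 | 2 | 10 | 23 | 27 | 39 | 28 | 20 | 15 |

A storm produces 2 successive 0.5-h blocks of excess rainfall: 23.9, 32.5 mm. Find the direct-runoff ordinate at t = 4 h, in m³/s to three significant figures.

By discrete convolution, Q_j = Σ (P_i / 10 mm) · U_{j−i}.
At t = 4 h (j=8): Q = (23.9/10)·15 + (32.5/10)·20 = 101 m³/s.

Q ≈ 101 m³/s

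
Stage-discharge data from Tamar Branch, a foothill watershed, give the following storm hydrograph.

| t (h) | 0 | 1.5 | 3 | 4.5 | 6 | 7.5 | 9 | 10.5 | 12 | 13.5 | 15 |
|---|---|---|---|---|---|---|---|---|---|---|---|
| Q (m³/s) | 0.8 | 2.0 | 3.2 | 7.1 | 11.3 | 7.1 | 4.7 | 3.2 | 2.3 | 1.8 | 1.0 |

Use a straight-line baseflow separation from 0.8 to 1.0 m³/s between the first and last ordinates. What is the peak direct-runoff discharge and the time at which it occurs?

Subtracting baseflow gives direct-runoff ordinates: 0.00, 1.18, 2.36, 6.24, 10.42, 6.20, 3.78, 2.26, 1.34, 0.82, 0.00 m³/s.
The maximum is 10.42 m³/s, occurring at the reading for t = 6 h.

Q_p = 10.42 m³/s at t = 6 h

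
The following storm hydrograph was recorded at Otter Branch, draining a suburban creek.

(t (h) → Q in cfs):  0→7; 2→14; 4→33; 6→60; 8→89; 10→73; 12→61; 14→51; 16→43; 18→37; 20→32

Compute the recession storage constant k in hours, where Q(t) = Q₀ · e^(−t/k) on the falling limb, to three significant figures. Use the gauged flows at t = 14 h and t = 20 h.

k ≈ 12.9 h

On the falling limb, Q drops from 51 to 32 cfs between t = 14 h and t = 20 h (Δt = 6 h).
k = −Δt / ln(Q₂/Q₁) = −6 / ln(32/51) = 12.9 h.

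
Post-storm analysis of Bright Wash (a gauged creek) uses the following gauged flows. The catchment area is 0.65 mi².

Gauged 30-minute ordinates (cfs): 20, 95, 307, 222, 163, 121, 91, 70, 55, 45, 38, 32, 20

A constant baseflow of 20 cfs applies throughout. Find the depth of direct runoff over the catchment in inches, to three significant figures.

d ≈ 1.21 in

Direct runoff: 0.0, 75.0, 287.0, 202.0, 143.0, 101.0, 71.0, 50.0, 35.0, 25.0, 18.0, 12.0, 0.0 cfs; ΣQ_DR = 1019 cfs.
V = ΣQ_DR · Δt = 1019 × 1800 s = 1.834 × 10^6 ft³.
Over A = 0.65 mi², depth = V / A = 1.21 in.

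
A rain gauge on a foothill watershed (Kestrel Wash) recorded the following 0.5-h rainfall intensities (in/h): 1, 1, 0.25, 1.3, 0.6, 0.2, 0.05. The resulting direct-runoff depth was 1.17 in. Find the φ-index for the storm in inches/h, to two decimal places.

Only the 4 blocks with intensity above φ contribute runoff: 1, 1, 1.3, 0.6 in/h.
Σ(I−φ)·Δt = d  ⇒  (1+1+1.3+0.6 − 4φ)·0.5 = 1.17
φ = (3.900 − 1.17/0.5) / 4 = 0.39 in/h.

φ ≈ 0.39 in/h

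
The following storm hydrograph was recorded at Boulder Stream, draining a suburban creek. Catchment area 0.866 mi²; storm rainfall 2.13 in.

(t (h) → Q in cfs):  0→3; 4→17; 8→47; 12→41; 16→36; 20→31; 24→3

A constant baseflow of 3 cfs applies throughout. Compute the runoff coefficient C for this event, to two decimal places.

ΣQ_DR = 157.0 cfs; V = ΣQ_DR·Δt = 2.261 × 10^6 ft³.
Runoff depth d = V / A = 1.124 in.
C = d / P = 1.124 / 2.13 = 0.53.

C ≈ 0.53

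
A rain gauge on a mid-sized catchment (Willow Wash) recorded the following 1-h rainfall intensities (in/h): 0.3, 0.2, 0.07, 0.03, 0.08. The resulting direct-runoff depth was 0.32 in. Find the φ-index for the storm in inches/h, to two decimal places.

φ ≈ 0.09 in/h

Only the 2 blocks with intensity above φ contribute runoff: 0.3, 0.2 in/h.
Σ(I−φ)·Δt = d  ⇒  (0.3+0.2 − 2φ)·1 = 0.32
φ = (0.5000 − 0.32/1) / 2 = 0.09 in/h.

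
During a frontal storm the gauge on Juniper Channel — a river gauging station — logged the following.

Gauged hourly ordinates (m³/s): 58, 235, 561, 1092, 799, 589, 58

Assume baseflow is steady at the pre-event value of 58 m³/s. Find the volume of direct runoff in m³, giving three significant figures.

Direct-runoff ordinates (Q − Q_b): 0.0, 177.0, 503.0, 1034.0, 741.0, 531.0, 0.0 m³/s.
ΣQ_DR = 2986 m³/s.
With Δt = 1 h = 3600 s, V = ΣQ_DR · Δt = 2986 × 3600 = 1.07 × 10^7 m³.

V ≈ 1.07 × 10^7 m³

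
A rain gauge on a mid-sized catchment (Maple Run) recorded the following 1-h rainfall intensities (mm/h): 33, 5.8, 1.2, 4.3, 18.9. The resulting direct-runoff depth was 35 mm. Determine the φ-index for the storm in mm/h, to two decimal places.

Only the 2 blocks with intensity above φ contribute runoff: 33, 18.9 mm/h.
Σ(I−φ)·Δt = d  ⇒  (33+18.9 − 2φ)·1 = 35
φ = (51.90 − 35/1) / 2 = 8.45 mm/h.

φ ≈ 8.45 mm/h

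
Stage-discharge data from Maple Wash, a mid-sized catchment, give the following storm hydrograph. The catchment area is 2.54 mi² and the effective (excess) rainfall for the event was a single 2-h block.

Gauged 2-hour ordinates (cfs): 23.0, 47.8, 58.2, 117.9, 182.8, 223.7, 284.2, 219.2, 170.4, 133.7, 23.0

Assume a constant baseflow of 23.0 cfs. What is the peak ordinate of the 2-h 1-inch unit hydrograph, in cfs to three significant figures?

U_p ≈ 174 cfs

Direct runoff: 0.0, 24.8, 35.2, 94.9, 159.8, 200.7, 261.2, 196.2, 147.4, 110.7, 0.0 cfs; ΣQ_DR = 1231 cfs, peak = 261.2 cfs.
Runoff depth d = ΣQ_DR·Δt / A = 1231 × 7200 / (2.54 mi²) = 1.502 in.
The 1-inch UH is the DRH scaled by (1 in)/d, so U_p = 261.2 × 1/1.502 = 174 cfs.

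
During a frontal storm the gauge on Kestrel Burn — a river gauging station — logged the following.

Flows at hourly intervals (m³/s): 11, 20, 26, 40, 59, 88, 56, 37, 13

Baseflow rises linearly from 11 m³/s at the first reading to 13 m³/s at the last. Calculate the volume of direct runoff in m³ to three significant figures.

Direct-runoff ordinates (Q − Q_b): 0.00, 8.75, 14.50, 28.25, 47.00, 75.75, 43.50, 24.25, 0.00 m³/s.
ΣQ_DR = 242.0 m³/s.
With Δt = 1 h = 3600 s, V = ΣQ_DR · Δt = 242.0 × 3600 = 8.71 × 10^5 m³.

V ≈ 8.71 × 10^5 m³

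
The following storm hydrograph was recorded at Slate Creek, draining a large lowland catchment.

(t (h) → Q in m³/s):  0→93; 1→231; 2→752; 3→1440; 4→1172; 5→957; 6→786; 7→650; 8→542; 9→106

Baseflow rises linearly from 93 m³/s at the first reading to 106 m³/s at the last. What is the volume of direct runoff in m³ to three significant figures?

V ≈ 2.06 × 10^7 m³

Direct-runoff ordinates (Q − Q_b): 0.00, 136.56, 656.11, 1342.67, 1073.22, 856.78, 684.33, 546.89, 437.44, 0.00 m³/s.
ΣQ_DR = 5734 m³/s.
With Δt = 1 h = 3600 s, V = ΣQ_DR · Δt = 5734 × 3600 = 2.06 × 10^7 m³.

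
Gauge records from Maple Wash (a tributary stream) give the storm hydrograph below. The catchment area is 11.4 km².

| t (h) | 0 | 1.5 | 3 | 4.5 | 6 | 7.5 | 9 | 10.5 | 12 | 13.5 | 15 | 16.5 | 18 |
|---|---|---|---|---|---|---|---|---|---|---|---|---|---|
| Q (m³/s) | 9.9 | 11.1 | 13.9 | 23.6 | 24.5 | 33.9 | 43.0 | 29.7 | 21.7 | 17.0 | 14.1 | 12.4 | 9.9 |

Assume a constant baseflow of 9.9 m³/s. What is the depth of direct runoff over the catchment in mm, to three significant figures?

d ≈ 64.4 mm

Direct runoff: 0.0, 1.2, 4.0, 13.7, 14.6, 24.0, 33.1, 19.8, 11.8, 7.1, 4.2, 2.5, 0.0 m³/s; ΣQ_DR = 136.0 m³/s.
V = ΣQ_DR · Δt = 136.0 × 5400 s = 7.344 × 10^5 m³.
Over A = 11.4 km², depth = V / A = 64.4 mm.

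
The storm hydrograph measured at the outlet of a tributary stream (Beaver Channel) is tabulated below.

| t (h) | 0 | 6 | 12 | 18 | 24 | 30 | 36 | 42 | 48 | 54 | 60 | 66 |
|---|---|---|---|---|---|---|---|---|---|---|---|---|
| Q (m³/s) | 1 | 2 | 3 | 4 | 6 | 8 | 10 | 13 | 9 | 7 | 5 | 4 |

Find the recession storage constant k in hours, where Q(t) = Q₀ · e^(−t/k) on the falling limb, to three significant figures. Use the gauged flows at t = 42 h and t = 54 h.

k ≈ 19.4 h

On the falling limb, Q drops from 13 to 7 m³/s between t = 42 h and t = 54 h (Δt = 12 h).
k = −Δt / ln(Q₂/Q₁) = −12 / ln(7/13) = 19.4 h.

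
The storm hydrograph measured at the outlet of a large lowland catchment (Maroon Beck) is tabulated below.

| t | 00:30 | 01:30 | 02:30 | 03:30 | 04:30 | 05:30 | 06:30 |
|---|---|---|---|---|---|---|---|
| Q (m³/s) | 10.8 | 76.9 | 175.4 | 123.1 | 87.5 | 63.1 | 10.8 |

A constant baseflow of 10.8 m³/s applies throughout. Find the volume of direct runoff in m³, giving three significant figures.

Direct-runoff ordinates (Q − Q_b): 0.0, 66.1, 164.6, 112.3, 76.7, 52.3, 0.0 m³/s.
ΣQ_DR = 472.0 m³/s.
With Δt = 1 h = 3600 s, V = ΣQ_DR · Δt = 472.0 × 3600 = 1.70 × 10^6 m³.

V ≈ 1.70 × 10^6 m³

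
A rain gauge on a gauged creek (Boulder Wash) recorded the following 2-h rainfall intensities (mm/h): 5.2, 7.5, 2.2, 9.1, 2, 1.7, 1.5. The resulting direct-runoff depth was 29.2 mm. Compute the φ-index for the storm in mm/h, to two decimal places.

Only the 3 blocks with intensity above φ contribute runoff: 5.2, 7.5, 9.1 mm/h.
Σ(I−φ)·Δt = d  ⇒  (5.2+7.5+9.1 − 3φ)·2 = 29.2
φ = (21.80 − 29.2/2) / 3 = 2.40 mm/h.

φ ≈ 2.40 mm/h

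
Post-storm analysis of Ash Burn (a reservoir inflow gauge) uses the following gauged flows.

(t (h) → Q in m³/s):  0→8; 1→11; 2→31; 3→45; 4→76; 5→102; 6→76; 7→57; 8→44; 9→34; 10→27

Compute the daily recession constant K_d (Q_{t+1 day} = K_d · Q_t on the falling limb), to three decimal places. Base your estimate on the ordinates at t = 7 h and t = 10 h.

Between t = 7 h and t = 10 h the flow falls from 57 to 27 m³/s over 3×1 h = 3 h.
Per-interval ratio K = (27/57)^(1/3) = 0.7795; K_d = K^(24/1) = 0.003.

K_d ≈ 0.003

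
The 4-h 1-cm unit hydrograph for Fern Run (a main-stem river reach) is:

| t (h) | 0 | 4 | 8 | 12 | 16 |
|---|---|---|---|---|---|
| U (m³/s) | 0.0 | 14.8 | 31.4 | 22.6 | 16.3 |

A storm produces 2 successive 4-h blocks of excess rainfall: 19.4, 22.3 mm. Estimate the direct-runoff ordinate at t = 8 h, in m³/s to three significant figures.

Q ≈ 93.9 m³/s

By discrete convolution, Q_j = Σ (P_i / 10 mm) · U_{j−i}.
At t = 8 h (j=2): Q = (19.4/10)·31.4 + (22.3/10)·14.8 = 93.9 m³/s.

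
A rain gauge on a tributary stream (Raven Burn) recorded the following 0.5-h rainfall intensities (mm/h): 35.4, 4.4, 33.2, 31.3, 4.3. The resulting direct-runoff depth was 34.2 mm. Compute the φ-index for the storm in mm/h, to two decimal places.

φ ≈ 10.50 mm/h

Only the 3 blocks with intensity above φ contribute runoff: 35.4, 33.2, 31.3 mm/h.
Σ(I−φ)·Δt = d  ⇒  (35.4+33.2+31.3 − 3φ)·0.5 = 34.2
φ = (99.90 − 34.2/0.5) / 3 = 10.50 mm/h.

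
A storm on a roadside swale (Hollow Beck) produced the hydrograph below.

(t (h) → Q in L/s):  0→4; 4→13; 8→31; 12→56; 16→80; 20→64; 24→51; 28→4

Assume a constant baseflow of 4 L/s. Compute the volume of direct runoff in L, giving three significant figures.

V ≈ 3.90 × 10^6 L

Direct-runoff ordinates (Q − Q_b): 0.0, 9.0, 27.0, 52.0, 76.0, 60.0, 47.0, 0.0 L/s.
ΣQ_DR = 271.0 L/s.
With Δt = 4 h = 14400 s, V = ΣQ_DR · Δt = 271.0 × 14400 = 3.90 × 10^6 L.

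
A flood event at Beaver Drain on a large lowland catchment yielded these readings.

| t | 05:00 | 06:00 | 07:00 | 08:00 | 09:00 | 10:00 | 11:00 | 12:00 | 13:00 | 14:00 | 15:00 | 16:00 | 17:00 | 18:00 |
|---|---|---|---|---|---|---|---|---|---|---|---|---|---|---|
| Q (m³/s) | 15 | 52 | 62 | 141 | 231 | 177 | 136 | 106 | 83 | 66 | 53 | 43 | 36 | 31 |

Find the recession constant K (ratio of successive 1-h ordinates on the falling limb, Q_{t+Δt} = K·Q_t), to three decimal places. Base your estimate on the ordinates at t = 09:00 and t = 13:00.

K ≈ 0.774

Using the recession-limb readings at t = 09:00 and t = 13:00: Q falls from 231 to 83 m³/s over 4 intervals.
K = (Q₂/Q₁)^(1/4) = (83/231)^(1/4) = 0.774.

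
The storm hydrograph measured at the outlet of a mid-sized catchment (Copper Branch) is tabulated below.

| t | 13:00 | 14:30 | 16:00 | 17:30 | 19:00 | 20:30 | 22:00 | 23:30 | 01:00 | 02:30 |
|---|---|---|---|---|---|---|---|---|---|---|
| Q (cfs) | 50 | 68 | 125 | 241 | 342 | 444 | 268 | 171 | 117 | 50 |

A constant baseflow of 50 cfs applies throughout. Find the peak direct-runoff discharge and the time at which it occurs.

Subtracting baseflow gives direct-runoff ordinates: 0.0, 18.0, 75.0, 191.0, 292.0, 394.0, 218.0, 121.0, 67.0, 0.0 cfs.
The maximum is 394.0 cfs, occurring at the reading for t = 20:30.

Q_p = 394.0 cfs at t = 20:30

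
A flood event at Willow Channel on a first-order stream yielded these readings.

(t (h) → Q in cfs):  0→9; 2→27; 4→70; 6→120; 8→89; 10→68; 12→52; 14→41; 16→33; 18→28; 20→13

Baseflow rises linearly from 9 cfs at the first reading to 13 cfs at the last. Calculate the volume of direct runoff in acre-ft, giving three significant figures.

Direct-runoff ordinates (Q − Q_b): 0.00, 17.60, 60.20, 109.80, 78.40, 57.00, 40.60, 29.20, 20.80, 15.40, 0.00 cfs.
ΣQ_DR = 429.0 cfs.
With Δt = 2 h = 7200 s, V = ΣQ_DR · Δt = 429.0 × 7200 = 3.09 × 10^6 ft³ = 70.9 acre-ft.

V ≈ 70.9 acre-ft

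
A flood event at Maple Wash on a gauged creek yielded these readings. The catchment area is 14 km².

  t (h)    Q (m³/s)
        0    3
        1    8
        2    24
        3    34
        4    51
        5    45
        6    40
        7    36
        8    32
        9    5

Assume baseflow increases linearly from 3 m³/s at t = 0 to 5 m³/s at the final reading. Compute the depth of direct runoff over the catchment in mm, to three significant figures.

Direct runoff: 0.00, 4.78, 20.56, 30.33, 47.11, 40.89, 35.67, 31.44, 27.22, 0.00 m³/s; ΣQ_DR = 238.0 m³/s.
V = ΣQ_DR · Δt = 238.0 × 3600 s = 8.568 × 10^5 m³.
Over A = 14 km², depth = V / A = 61.2 mm.

d ≈ 61.2 mm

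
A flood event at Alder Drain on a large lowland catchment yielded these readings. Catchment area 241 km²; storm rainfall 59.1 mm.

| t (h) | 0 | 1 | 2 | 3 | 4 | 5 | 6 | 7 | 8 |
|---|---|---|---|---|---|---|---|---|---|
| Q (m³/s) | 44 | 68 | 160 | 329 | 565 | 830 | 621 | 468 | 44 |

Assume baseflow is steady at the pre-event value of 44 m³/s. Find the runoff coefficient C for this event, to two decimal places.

C ≈ 0.69

ΣQ_DR = 2733 m³/s; V = ΣQ_DR·Δt = 9.839 × 10^6 m³.
Runoff depth d = V / A = 40.82 mm.
C = d / P = 40.82 / 59.1 = 0.69.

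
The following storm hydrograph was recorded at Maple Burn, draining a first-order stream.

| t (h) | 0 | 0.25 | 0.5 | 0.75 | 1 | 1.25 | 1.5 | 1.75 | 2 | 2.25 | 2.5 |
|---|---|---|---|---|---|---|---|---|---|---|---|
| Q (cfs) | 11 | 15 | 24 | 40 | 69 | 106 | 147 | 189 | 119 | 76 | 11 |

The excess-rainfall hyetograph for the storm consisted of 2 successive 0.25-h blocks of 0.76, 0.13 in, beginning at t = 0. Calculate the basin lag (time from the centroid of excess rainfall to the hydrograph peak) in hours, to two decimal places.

t_L ≈ 1.59 h

Centroid of excess rainfall: t_c = Σ P_i·t̄_i / ΣP_i = 0.1615 h (block centres at 0.125, 0.375 h).
Hydrograph peak occurs at t = 1.75 h, so basin lag t_L = 1.75 − 0.1615 = 1.59 h.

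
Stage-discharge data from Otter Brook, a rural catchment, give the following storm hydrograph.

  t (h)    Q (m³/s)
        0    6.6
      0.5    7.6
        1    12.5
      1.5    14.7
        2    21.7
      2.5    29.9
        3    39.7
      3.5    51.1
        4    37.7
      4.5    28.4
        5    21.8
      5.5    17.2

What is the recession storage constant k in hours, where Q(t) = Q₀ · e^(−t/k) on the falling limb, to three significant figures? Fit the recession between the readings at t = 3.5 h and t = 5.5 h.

On the falling limb, Q drops from 51.1 to 17.2 m³/s between t = 3.5 h and t = 5.5 h (Δt = 2 h).
k = −Δt / ln(Q₂/Q₁) = −2 / ln(17.2/51.1) = 1.84 h.

k ≈ 1.84 h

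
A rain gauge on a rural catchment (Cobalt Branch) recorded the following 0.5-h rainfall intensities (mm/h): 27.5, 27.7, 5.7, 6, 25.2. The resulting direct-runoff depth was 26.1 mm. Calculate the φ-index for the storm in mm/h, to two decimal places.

φ ≈ 9.40 mm/h

Only the 3 blocks with intensity above φ contribute runoff: 27.5, 27.7, 25.2 mm/h.
Σ(I−φ)·Δt = d  ⇒  (27.5+27.7+25.2 − 3φ)·0.5 = 26.1
φ = (80.40 − 26.1/0.5) / 3 = 9.40 mm/h.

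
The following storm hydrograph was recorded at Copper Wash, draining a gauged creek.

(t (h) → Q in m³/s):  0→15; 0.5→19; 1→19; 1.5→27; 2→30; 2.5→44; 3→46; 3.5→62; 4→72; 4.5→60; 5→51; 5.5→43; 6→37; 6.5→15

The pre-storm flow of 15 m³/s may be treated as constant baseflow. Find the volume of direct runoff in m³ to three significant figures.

V ≈ 5.94 × 10^5 m³

Direct-runoff ordinates (Q − Q_b): 0.0, 4.0, 4.0, 12.0, 15.0, 29.0, 31.0, 47.0, 57.0, 45.0, 36.0, 28.0, 22.0, 0.0 m³/s.
ΣQ_DR = 330.0 m³/s.
With Δt = 0.5 h = 1800 s, V = ΣQ_DR · Δt = 330.0 × 1800 = 5.94 × 10^5 m³.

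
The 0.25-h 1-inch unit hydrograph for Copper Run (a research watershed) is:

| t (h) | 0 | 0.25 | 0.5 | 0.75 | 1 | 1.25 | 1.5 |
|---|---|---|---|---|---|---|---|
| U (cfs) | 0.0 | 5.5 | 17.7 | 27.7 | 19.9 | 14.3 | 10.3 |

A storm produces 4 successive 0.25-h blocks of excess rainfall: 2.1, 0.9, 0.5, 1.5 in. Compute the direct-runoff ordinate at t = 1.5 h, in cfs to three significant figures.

Q ≈ 86.0 cfs

By discrete convolution, Q_j = Σ (P_i / 1 in) · U_{j−i}.
At t = 1.5 h (j=6): Q = (2.1/1)·10.3 + (0.9/1)·14.3 + (0.5/1)·19.9 + (1.5/1)·27.7 = 86.0 cfs.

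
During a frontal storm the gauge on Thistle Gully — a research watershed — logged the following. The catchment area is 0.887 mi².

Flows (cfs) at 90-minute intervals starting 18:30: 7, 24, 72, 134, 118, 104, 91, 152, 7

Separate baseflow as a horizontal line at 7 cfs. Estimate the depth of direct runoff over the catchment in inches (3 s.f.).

Direct runoff: 0.0, 17.0, 65.0, 127.0, 111.0, 97.0, 84.0, 145.0, 0.0 cfs; ΣQ_DR = 646.0 cfs.
V = ΣQ_DR · Δt = 646.0 × 5400 s = 3.488 × 10^6 ft³.
Over A = 0.887 mi², depth = V / A = 1.69 in.

d ≈ 1.69 in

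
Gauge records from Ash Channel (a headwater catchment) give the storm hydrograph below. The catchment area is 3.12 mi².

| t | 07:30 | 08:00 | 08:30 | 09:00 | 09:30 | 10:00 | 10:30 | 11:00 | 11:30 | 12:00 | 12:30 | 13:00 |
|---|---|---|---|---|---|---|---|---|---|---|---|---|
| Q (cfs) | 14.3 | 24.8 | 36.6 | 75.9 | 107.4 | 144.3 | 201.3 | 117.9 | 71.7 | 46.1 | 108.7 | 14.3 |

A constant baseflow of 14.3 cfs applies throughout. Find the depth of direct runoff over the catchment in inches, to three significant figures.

Direct runoff: 0.0, 10.5, 22.3, 61.6, 93.1, 130.0, 187.0, 103.6, 57.4, 31.8, 94.4, 0.0 cfs; ΣQ_DR = 791.7 cfs.
V = ΣQ_DR · Δt = 791.7 × 1800 s = 1.425 × 10^6 ft³.
Over A = 3.12 mi², depth = V / A = 0.197 in.

d ≈ 0.197 in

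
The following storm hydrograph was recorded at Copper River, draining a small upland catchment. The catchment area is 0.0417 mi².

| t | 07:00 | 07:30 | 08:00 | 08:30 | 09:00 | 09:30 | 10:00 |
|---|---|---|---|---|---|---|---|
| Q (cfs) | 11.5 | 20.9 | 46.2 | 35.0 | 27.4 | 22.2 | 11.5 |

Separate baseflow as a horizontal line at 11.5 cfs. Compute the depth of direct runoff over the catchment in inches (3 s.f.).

d ≈ 1.75 in

Direct runoff: 0.0, 9.4, 34.7, 23.5, 15.9, 10.7, 0.0 cfs; ΣQ_DR = 94.20 cfs.
V = ΣQ_DR · Δt = 94.20 × 1800 s = 1.696 × 10^5 ft³.
Over A = 0.0417 mi², depth = V / A = 1.75 in.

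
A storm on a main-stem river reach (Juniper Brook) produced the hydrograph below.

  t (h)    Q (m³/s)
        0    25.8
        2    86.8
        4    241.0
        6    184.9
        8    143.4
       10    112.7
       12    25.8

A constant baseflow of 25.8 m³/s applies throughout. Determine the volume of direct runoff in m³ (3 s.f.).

Direct-runoff ordinates (Q − Q_b): 0.0, 61.0, 215.2, 159.1, 117.6, 86.9, 0.0 m³/s.
ΣQ_DR = 639.8 m³/s.
With Δt = 2 h = 7200 s, V = ΣQ_DR · Δt = 639.8 × 7200 = 4.61 × 10^6 m³.

V ≈ 4.61 × 10^6 m³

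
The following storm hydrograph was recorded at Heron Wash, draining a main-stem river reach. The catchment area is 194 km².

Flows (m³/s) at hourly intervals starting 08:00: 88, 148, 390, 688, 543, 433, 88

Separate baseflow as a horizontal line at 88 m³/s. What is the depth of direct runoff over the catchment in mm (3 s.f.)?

d ≈ 32.7 mm

Direct runoff: 0.0, 60.0, 302.0, 600.0, 455.0, 345.0, 0.0 m³/s; ΣQ_DR = 1762 m³/s.
V = ΣQ_DR · Δt = 1762 × 3600 s = 6.343 × 10^6 m³.
Over A = 194 km², depth = V / A = 32.7 mm.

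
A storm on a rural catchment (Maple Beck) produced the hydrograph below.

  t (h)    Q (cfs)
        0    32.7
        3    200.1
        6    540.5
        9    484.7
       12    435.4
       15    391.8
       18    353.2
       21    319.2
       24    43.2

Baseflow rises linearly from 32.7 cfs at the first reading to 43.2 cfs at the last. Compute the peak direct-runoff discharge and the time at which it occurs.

Subtracting baseflow gives direct-runoff ordinates: 0.00, 166.09, 505.18, 448.06, 397.45, 352.54, 312.62, 277.31, 0.00 cfs.
The maximum is 505.18 cfs, occurring at the reading for t = 6 h.

Q_p = 505.18 cfs at t = 6 h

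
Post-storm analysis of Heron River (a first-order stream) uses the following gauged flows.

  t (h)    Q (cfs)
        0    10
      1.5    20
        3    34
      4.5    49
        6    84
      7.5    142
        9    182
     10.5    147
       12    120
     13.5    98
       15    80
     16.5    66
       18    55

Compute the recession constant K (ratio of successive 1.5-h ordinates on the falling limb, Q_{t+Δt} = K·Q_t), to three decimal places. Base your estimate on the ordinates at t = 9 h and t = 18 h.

K ≈ 0.819

Using the recession-limb readings at t = 9 h and t = 18 h: Q falls from 182 to 55 cfs over 6 intervals.
K = (Q₂/Q₁)^(1/6) = (55/182)^(1/6) = 0.819.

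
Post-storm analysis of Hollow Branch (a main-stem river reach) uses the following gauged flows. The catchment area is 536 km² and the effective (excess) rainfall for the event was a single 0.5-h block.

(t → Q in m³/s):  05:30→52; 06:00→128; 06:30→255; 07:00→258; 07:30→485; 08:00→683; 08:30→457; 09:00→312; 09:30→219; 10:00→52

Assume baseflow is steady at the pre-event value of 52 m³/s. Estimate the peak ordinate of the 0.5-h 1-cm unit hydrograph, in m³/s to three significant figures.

Direct runoff: 0.0, 76.0, 203.0, 206.0, 433.0, 631.0, 405.0, 260.0, 167.0, 0.0 m³/s; ΣQ_DR = 2381 m³/s, peak = 631.0 m³/s.
Runoff depth d = ΣQ_DR·Δt / A = 2381 × 1800 / (536 km²) = 7.996 mm.
The 1-cm UH is the DRH scaled by (10 mm)/d, so U_p = 631.0 × 10/7.996 = 789 m³/s.

U_p ≈ 789 m³/s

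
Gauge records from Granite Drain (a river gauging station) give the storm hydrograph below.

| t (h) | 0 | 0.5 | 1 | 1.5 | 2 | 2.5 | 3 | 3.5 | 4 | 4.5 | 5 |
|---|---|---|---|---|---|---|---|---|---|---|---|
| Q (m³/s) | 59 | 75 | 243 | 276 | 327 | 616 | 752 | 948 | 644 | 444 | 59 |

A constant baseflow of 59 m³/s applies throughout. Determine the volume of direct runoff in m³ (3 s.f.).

V ≈ 6.83 × 10^6 m³

Direct-runoff ordinates (Q − Q_b): 0.0, 16.0, 184.0, 217.0, 268.0, 557.0, 693.0, 889.0, 585.0, 385.0, 0.0 m³/s.
ΣQ_DR = 3794 m³/s.
With Δt = 0.5 h = 1800 s, V = ΣQ_DR · Δt = 3794 × 1800 = 6.83 × 10^6 m³.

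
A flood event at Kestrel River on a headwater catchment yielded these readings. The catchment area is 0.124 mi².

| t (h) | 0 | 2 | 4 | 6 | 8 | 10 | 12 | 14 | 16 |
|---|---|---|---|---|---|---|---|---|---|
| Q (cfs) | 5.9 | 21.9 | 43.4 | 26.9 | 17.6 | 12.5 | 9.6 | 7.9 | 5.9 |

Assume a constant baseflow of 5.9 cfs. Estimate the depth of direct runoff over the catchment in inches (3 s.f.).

d ≈ 2.46 in

Direct runoff: 0.0, 16.0, 37.5, 21.0, 11.7, 6.6, 3.7, 2.0, 0.0 cfs; ΣQ_DR = 98.50 cfs.
V = ΣQ_DR · Δt = 98.50 × 7200 s = 7.092 × 10^5 ft³.
Over A = 0.124 mi², depth = V / A = 2.46 in.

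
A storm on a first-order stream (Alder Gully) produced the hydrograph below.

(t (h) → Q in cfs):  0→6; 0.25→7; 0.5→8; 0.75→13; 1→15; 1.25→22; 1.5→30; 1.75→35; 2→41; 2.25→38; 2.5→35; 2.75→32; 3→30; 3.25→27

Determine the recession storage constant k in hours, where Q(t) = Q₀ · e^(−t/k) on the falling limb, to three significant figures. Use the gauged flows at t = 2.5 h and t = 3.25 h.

k ≈ 2.89 h

On the falling limb, Q drops from 35 to 27 cfs between t = 2.5 h and t = 3.25 h (Δt = 0.75 h).
k = −Δt / ln(Q₂/Q₁) = −0.75 / ln(27/35) = 2.89 h.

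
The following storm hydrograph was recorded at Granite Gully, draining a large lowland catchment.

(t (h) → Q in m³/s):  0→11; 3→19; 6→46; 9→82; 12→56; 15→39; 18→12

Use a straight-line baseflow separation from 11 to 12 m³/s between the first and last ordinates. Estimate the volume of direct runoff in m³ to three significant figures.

V ≈ 1.99 × 10^6 m³

Direct-runoff ordinates (Q − Q_b): 0.00, 7.83, 34.67, 70.50, 44.33, 27.17, 0.00 m³/s.
ΣQ_DR = 184.5 m³/s.
With Δt = 3 h = 10800 s, V = ΣQ_DR · Δt = 184.5 × 10800 = 1.99 × 10^6 m³.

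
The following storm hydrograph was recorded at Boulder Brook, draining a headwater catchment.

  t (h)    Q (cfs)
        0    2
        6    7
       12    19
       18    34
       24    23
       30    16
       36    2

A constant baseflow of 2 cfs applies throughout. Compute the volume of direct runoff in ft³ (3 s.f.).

Direct-runoff ordinates (Q − Q_b): 0.0, 5.0, 17.0, 32.0, 21.0, 14.0, 0.0 cfs.
ΣQ_DR = 89.00 cfs.
With Δt = 6 h = 21600 s, V = ΣQ_DR · Δt = 89.00 × 21600 = 1.92 × 10^6 ft³.

V ≈ 1.92 × 10^6 ft³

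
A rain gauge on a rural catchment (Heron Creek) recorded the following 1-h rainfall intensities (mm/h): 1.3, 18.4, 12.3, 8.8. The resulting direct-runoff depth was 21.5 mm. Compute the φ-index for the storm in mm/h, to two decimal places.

φ ≈ 6.00 mm/h

Only the 3 blocks with intensity above φ contribute runoff: 18.4, 12.3, 8.8 mm/h.
Σ(I−φ)·Δt = d  ⇒  (18.4+12.3+8.8 − 3φ)·1 = 21.5
φ = (39.50 − 21.5/1) / 3 = 6.00 mm/h.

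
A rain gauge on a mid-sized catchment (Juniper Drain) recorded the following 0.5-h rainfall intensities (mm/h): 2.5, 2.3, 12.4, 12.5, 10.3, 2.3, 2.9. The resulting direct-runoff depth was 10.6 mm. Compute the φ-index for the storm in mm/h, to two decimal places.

φ ≈ 4.67 mm/h

Only the 3 blocks with intensity above φ contribute runoff: 12.4, 12.5, 10.3 mm/h.
Σ(I−φ)·Δt = d  ⇒  (12.4+12.5+10.3 − 3φ)·0.5 = 10.6
φ = (35.20 − 10.6/0.5) / 3 = 4.67 mm/h.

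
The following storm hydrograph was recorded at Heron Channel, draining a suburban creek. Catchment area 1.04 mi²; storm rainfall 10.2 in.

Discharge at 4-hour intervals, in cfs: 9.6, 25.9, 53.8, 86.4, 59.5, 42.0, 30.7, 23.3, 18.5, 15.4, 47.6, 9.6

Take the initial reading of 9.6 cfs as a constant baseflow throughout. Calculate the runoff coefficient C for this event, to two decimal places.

C ≈ 0.18

ΣQ_DR = 307.1 cfs; V = ΣQ_DR·Δt = 4.422 × 10^6 ft³.
Runoff depth d = V / A = 1.830 in.
C = d / P = 1.830 / 10.2 = 0.18.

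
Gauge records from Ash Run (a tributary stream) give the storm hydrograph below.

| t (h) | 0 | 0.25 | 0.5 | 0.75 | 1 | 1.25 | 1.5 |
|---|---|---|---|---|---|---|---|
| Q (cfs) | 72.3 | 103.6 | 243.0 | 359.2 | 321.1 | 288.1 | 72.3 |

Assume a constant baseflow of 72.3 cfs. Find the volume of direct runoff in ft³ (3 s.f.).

V ≈ 8.58 × 10^5 ft³

Direct-runoff ordinates (Q − Q_b): 0.0, 31.3, 170.7, 286.9, 248.8, 215.8, 0.0 cfs.
ΣQ_DR = 953.5 cfs.
With Δt = 0.25 h = 900 s, V = ΣQ_DR · Δt = 953.5 × 900 = 8.58 × 10^5 ft³.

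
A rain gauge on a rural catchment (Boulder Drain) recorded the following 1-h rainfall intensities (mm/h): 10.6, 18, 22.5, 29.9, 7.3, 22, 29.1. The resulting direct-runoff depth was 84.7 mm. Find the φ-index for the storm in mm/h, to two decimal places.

Only the 6 blocks with intensity above φ contribute runoff: 10.6, 18, 22.5, 29.9, 22, 29.1 mm/h.
Σ(I−φ)·Δt = d  ⇒  (10.6+18+22.5+29.9+22+29.1 − 6φ)·1 = 84.7
φ = (132.1 − 84.7/1) / 6 = 7.90 mm/h.

φ ≈ 7.90 mm/h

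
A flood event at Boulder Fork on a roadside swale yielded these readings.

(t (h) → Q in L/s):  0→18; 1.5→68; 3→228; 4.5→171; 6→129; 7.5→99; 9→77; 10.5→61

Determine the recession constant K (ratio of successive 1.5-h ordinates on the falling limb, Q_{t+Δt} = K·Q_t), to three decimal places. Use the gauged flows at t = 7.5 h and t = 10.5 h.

K ≈ 0.785

Using the recession-limb readings at t = 7.5 h and t = 10.5 h: Q falls from 99 to 61 L/s over 2 intervals.
K = (Q₂/Q₁)^(1/2) = (61/99)^(1/2) = 0.785.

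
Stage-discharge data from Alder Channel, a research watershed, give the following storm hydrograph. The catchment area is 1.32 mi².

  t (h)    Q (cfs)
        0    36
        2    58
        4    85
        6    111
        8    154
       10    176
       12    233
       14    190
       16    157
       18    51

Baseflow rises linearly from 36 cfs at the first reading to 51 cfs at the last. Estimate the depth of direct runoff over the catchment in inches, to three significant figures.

Direct runoff: 0.00, 20.33, 45.67, 70.00, 111.33, 131.67, 187.00, 142.33, 107.67, 0.00 cfs; ΣQ_DR = 816.0 cfs.
V = ΣQ_DR · Δt = 816.0 × 7200 s = 5.875 × 10^6 ft³.
Over A = 1.32 mi², depth = V / A = 1.92 in.

d ≈ 1.92 in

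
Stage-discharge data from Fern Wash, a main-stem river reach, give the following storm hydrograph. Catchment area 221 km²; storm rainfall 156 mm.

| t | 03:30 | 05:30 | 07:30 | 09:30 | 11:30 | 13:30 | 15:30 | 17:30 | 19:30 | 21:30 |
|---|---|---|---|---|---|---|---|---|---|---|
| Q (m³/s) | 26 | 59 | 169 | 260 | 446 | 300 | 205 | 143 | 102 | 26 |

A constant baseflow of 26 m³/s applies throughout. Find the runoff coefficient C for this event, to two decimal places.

ΣQ_DR = 1476 m³/s; V = ΣQ_DR·Δt = 1.063 × 10^7 m³.
Runoff depth d = V / A = 48.09 mm.
C = d / P = 48.09 / 156 = 0.31.

C ≈ 0.31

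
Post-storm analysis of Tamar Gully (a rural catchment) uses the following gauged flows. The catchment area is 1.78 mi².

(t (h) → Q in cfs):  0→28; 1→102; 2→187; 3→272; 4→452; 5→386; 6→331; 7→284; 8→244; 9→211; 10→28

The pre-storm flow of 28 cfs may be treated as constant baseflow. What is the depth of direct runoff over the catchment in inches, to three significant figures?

d ≈ 1.93 in

Direct runoff: 0.0, 74.0, 159.0, 244.0, 424.0, 358.0, 303.0, 256.0, 216.0, 183.0, 0.0 cfs; ΣQ_DR = 2217 cfs.
V = ΣQ_DR · Δt = 2217 × 3600 s = 7.981 × 10^6 ft³.
Over A = 1.78 mi², depth = V / A = 1.93 in.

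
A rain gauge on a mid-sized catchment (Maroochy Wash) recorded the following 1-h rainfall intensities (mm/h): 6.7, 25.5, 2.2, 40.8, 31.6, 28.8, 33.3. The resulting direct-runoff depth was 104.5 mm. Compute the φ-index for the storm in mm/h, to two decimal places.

Only the 5 blocks with intensity above φ contribute runoff: 25.5, 40.8, 31.6, 28.8, 33.3 mm/h.
Σ(I−φ)·Δt = d  ⇒  (25.5+40.8+31.6+28.8+33.3 − 5φ)·1 = 104.5
φ = (160.0 − 104.5/1) / 5 = 11.10 mm/h.

φ ≈ 11.10 mm/h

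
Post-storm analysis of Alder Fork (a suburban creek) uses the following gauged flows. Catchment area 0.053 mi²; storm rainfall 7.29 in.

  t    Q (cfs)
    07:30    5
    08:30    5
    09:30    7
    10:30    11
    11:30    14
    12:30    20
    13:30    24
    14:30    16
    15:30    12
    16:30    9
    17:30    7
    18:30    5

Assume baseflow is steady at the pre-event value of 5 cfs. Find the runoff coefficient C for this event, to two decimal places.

ΣQ_DR = 75.00 cfs; V = ΣQ_DR·Δt = 2.700 × 10^5 ft³.
Runoff depth d = V / A = 2.193 in.
C = d / P = 2.193 / 7.29 = 0.30.

C ≈ 0.30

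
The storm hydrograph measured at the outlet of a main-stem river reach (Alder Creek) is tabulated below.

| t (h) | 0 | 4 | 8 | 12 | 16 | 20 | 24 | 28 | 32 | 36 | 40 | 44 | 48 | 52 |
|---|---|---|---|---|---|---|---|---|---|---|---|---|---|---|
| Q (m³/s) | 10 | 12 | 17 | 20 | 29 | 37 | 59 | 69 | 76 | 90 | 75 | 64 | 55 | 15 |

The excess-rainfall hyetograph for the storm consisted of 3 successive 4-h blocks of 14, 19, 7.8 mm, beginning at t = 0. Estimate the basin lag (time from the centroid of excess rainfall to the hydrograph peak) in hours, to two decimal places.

t_L ≈ 30.61 h

Centroid of excess rainfall: t_c = Σ P_i·t̄_i / ΣP_i = 5.3922 h (block centres at 2, 6, 10 h).
Hydrograph peak occurs at t = 36 h, so basin lag t_L = 36 − 5.3922 = 30.61 h.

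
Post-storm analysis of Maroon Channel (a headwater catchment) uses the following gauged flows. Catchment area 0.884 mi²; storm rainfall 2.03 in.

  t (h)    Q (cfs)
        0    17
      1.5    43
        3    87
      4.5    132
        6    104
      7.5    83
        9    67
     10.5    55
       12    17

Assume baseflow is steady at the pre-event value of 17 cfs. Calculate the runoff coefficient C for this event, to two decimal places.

ΣQ_DR = 452.0 cfs; V = ΣQ_DR·Δt = 2.441 × 10^6 ft³.
Runoff depth d = V / A = 1.188 in.
C = d / P = 1.188 / 2.03 = 0.59.

C ≈ 0.59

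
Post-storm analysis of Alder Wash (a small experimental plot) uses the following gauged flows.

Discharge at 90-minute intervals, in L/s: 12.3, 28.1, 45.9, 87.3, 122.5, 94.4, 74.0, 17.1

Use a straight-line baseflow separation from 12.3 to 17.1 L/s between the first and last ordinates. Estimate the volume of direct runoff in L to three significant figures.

V ≈ 1.97 × 10^6 L

Direct-runoff ordinates (Q − Q_b): 0.00, 15.11, 32.23, 72.94, 107.46, 78.67, 57.59, 0.00 L/s.
ΣQ_DR = 364.0 L/s.
With Δt = 1.5 h = 5400 s, V = ΣQ_DR · Δt = 364.0 × 5400 = 1.97 × 10^6 L.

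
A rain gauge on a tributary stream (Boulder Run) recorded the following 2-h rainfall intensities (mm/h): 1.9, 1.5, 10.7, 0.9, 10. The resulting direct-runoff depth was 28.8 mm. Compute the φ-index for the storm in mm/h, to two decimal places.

Only the 2 blocks with intensity above φ contribute runoff: 10.7, 10 mm/h.
Σ(I−φ)·Δt = d  ⇒  (10.7+10 − 2φ)·2 = 28.8
φ = (20.70 − 28.8/2) / 2 = 3.15 mm/h.

φ ≈ 3.15 mm/h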